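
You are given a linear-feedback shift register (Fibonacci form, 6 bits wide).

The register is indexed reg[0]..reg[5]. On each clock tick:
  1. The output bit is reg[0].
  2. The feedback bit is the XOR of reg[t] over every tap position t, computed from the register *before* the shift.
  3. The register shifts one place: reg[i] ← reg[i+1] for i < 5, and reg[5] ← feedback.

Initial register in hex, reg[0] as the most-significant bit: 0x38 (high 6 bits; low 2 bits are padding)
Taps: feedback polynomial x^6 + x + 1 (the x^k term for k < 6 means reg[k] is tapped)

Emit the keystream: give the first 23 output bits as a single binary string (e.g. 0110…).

k : reg_k → out_k, fb_k
0: 001110 → 0, fb=0
1: 011100 → 0, fb=1
2: 111001 → 1, fb=0
3: 110010 → 1, fb=0
4: 100100 → 1, fb=1
5: 001001 → 0, fb=0
6: 010010 → 0, fb=1
7: 100101 → 1, fb=1
8: 001011 → 0, fb=0
9: 010110 → 0, fb=1
10: 101101 → 1, fb=1
11: 011011 → 0, fb=1
12: 110111 → 1, fb=0
13: 101110 → 1, fb=1
14: 011101 → 0, fb=1
15: 111011 → 1, fb=0
16: 110110 → 1, fb=0
17: 101100 → 1, fb=1
18: 011001 → 0, fb=1
19: 110011 → 1, fb=0
20: 100110 → 1, fb=1
21: 001101 → 0, fb=0
22: 011010 → 0, fb=1

00111001001011011101100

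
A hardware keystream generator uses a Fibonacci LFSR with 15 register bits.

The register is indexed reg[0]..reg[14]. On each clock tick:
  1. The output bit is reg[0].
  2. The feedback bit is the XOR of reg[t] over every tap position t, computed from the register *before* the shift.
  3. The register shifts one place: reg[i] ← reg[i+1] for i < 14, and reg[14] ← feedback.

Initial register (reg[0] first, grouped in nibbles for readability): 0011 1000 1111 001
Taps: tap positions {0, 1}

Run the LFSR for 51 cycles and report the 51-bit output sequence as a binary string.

k : reg_k → out_k, fb_k
0: 001110001111001 → 0, fb=0
1: 011100011110010 → 0, fb=1
2: 111000111100101 → 1, fb=0
3: 110001111001010 → 1, fb=0
4: 100011110010100 → 1, fb=1
5: 000111100101001 → 0, fb=0
6: 001111001010010 → 0, fb=0
7: 011110010100100 → 0, fb=1
8: 111100101001001 → 1, fb=0
9: 111001010010010 → 1, fb=0
10: 110010100100100 → 1, fb=0
11: 100101001001000 → 1, fb=1
12: 001010010010001 → 0, fb=0
13: 010100100100010 → 0, fb=1
14: 101001001000101 → 1, fb=1
15: 010010010001011 → 0, fb=1
16: 100100100010111 → 1, fb=1
17: 001001000101111 → 0, fb=0
18: 010010001011110 → 0, fb=1
19: 100100010111101 → 1, fb=1
20: 001000101111011 → 0, fb=0
21: 010001011110110 → 0, fb=1
22: 100010111101101 → 1, fb=1
23: 000101111011011 → 0, fb=0
24: 001011110110110 → 0, fb=0
25: 010111101101100 → 0, fb=1
26: 101111011011001 → 1, fb=1
27: 011110110110011 → 0, fb=1
28: 111101101100111 → 1, fb=0
29: 111011011001110 → 1, fb=0
30: 110110110011100 → 1, fb=0
31: 101101100111000 → 1, fb=1
32: 011011001110001 → 0, fb=1
33: 110110011100011 → 1, fb=0
34: 101100111000110 → 1, fb=1
35: 011001110001101 → 0, fb=1
36: 110011100011011 → 1, fb=0
37: 100111000110110 → 1, fb=1
38: 001110001101101 → 0, fb=0
39: 011100011011010 → 0, fb=1
40: 111000110110101 → 1, fb=0
41: 110001101101010 → 1, fb=0
42: 100011011010100 → 1, fb=1
43: 000110110101001 → 0, fb=0
44: 001101101010010 → 0, fb=0
45: 011011010100100 → 0, fb=1
46: 110110101001001 → 1, fb=0
47: 101101010010010 → 1, fb=1
48: 011010100100101 → 0, fb=1
49: 110101001001011 → 1, fb=0
50: 101010010010110 → 1, fb=1

001110001111001010010010001011110110110011100011011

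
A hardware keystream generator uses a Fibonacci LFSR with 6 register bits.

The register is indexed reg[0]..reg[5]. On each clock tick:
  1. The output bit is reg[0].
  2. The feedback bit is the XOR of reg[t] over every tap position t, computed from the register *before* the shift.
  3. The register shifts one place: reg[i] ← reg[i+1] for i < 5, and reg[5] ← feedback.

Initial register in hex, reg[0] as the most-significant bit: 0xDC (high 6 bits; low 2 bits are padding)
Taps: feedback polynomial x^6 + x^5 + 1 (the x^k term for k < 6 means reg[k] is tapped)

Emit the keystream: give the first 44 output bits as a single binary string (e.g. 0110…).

11011101101001001110001011110010100011000010

step | reg (before) | out | fb
   0 | 110111 | 1 | 0
   1 | 101110 | 1 | 1
   2 | 011101 | 0 | 1
   3 | 111011 | 1 | 0
   4 | 110110 | 1 | 1
   5 | 101101 | 1 | 0
   6 | 011010 | 0 | 0
   7 | 110100 | 1 | 1
   8 | 101001 | 1 | 0
   9 | 010010 | 0 | 0
  10 | 100100 | 1 | 1
  11 | 001001 | 0 | 1
  12 | 010011 | 0 | 1
  13 | 100111 | 1 | 0
  14 | 001110 | 0 | 0
  15 | 011100 | 0 | 0
  16 | 111000 | 1 | 1
  17 | 110001 | 1 | 0
  18 | 100010 | 1 | 1
  19 | 000101 | 0 | 1
  20 | 001011 | 0 | 1
  21 | 010111 | 0 | 1
  22 | 101111 | 1 | 0
  23 | 011110 | 0 | 0
  24 | 111100 | 1 | 1
  25 | 111001 | 1 | 0
  26 | 110010 | 1 | 1
  27 | 100101 | 1 | 0
  28 | 001010 | 0 | 0
  29 | 010100 | 0 | 0
  30 | 101000 | 1 | 1
  31 | 010001 | 0 | 1
  32 | 100011 | 1 | 0
  33 | 000110 | 0 | 0
  34 | 001100 | 0 | 0
  35 | 011000 | 0 | 0
  36 | 110000 | 1 | 1
  37 | 100001 | 1 | 0
  38 | 000010 | 0 | 0
  39 | 000100 | 0 | 0
  40 | 001000 | 0 | 0
  41 | 010000 | 0 | 0
  42 | 100000 | 1 | 1
  43 | 000001 | 0 | 1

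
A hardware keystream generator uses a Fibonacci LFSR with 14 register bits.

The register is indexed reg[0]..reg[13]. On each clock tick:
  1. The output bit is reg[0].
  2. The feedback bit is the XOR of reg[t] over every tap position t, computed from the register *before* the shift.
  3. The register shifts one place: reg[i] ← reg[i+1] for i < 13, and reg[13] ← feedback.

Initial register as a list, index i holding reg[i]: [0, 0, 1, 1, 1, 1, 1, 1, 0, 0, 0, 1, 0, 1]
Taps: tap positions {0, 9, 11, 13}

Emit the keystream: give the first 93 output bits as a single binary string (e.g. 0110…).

001111110001010010001110101000100100000011100011101100000000101010000111010100110100101110111

tick  register→output (feedback)
  0  00111111000101→0 (0)
  1  01111110001010→0 (0)
  2  11111100010100→1 (1)
  3  11111000101001→1 (0)
  4  11110001010010→1 (0)
  5  11100010100100→1 (0)
  6  11000101001000→1 (1)
  7  10001010010001→1 (1)
  8  00010100100011→0 (1)
  9  00101001000111→0 (0)
 10  01010010001110→0 (1)
 11  10100100011101→1 (0)
 12  01001000111010→0 (1)
 13  10010001110101→1 (0)
 14  00100011101010→0 (0)
 15  01000111010100→0 (0)
 16  10001110101000→1 (1)
 17  00011101010001→0 (0)
 18  00111010100010→0 (0)
 19  01110101000100→0 (1)
 20  11101010001001→1 (0)
 21  11010100010010→1 (0)
 22  10101000100100→1 (0)
 23  01010001001000→0 (0)
 24  10100010010000→1 (0)
 25  01000100100000→0 (0)
 26  10001001000000→1 (1)
 27  00010010000001→0 (1)
 28  00100100000011→0 (1)
 29  01001000000111→0 (0)
 30  10010000001110→1 (0)
 31  00100000011100→0 (0)
 32  01000000111000→0 (1)
 33  10000001110001→1 (1)
 34  00000011100011→0 (1)
 35  00000111000111→0 (0)
 36  00001110001110→0 (1)
 37  00011100011101→0 (1)
 38  00111000111011→0 (0)
 39  01110001110110→0 (0)
 40  11100011101100→1 (0)
 41  11000111011000→1 (0)
 42  10001110110000→1 (0)
 43  00011101100000→0 (0)
 44  00111011000000→0 (0)
 45  01110110000000→0 (0)
 46  11101100000000→1 (1)
 47  11011000000001→1 (0)
 48  10110000000010→1 (1)
 49  01100000000101→0 (0)
 50  11000000001010→1 (1)
 51  10000000010101→1 (0)
 52  00000000101010→0 (0)
 53  00000001010100→0 (0)
 54  00000010101000→0 (0)
 55  00000101010000→0 (1)
 56  00001010100001→0 (1)
 57  00010101000011→0 (1)
 58  00101010000111→0 (0)
 59  01010100001110→0 (1)
 60  10101000011101→1 (0)
 61  01010000111010→0 (1)
 62  10100001110101→1 (0)
 63  01000011101010→0 (0)
 64  10000111010100→1 (1)
 65  00001110101001→0 (1)
 66  00011101010011→0 (0)
 67  00111010100110→0 (1)
 68  01110101001101→0 (0)
 69  11101010011010→1 (0)
 70  11010100110100→1 (1)
 71  10101001101001→1 (0)
 72  01010011010010→0 (1)
 73  10100110100101→1 (1)
 74  01001101001011→0 (1)
 75  10011010010111→1 (0)
 76  00110100101110→0 (1)
 77  01101001011101→0 (1)
 78  11010010111011→1 (1)
 79  10100101110111→1 (0)
 80  01001011101110→0 (1)
 81  10010111011101→1 (0)
 82  00101110111010→0 (1)
 83  01011101110101→0 (1)
 84  10111011101011→1 (0)
 85  01110111010110→0 (0)
 86  11101110101100→1 (0)
 87  11011101011000→1 (0)
 88  10111010110000→1 (0)
 89  01110101100000→0 (0)
 90  11101011000000→1 (1)
 91  11010110000001→1 (0)
 92  10101100000010→1 (1)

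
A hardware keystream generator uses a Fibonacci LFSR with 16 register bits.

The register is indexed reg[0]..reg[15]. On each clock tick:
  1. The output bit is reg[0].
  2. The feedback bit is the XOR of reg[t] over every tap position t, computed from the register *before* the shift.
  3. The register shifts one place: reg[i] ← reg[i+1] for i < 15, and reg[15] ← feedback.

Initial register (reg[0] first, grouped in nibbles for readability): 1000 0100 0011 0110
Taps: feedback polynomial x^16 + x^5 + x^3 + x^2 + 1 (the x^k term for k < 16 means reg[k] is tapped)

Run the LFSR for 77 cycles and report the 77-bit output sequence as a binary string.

tick  register→output (feedback)
  0  1000010000110110→1 (0)
  1  0000100001101100→0 (0)
  2  0001000011011000→0 (1)
  3  0010000110110001→0 (1)
  4  0100001101100011→0 (0)
  5  1000011011000110→1 (0)
  6  0000110110001100→0 (1)
  7  0001101100011001→0 (1)
  8  0011011000110011→0 (1)
  9  0110110001100111→0 (0)
 10  1101100011001110→1 (0)
 11  1011000110011100→1 (1)
 12  0110001100111001→0 (1)
 13  1100011001110011→1 (0)
 14  1000110011100110→1 (0)
 15  0001100111001100→0 (1)
 16  0011001110011001→0 (0)
 17  0110011100110010→0 (0)
 18  1100111001100100→1 (0)
 19  1001110011001000→1 (1)
 20  0011100110010001→0 (0)
 21  0111001100100010→0 (0)
 22  1110011001000100→1 (1)
 23  1100110010001001→1 (0)
 24  1001100100010010→1 (0)
 25  0011001000100100→0 (0)
 26  0110010001001000→0 (0)
 27  1100100010010000→1 (1)
 28  1001000100100001→1 (0)
 29  0010001001000010→0 (1)
 30  0100010010000101→0 (1)
 31  1000100100001011→1 (1)
 32  0001001000010111→0 (1)
 33  0010010000101111→0 (0)
 34  0100100001011110→0 (0)
 35  1001000010111100→1 (0)
 36  0010000101111000→0 (1)
 37  0100001011110001→0 (0)
 38  1000010111100010→1 (0)
 39  0000101111000100→0 (0)
 40  0001011110001000→0 (0)
 41  0010111100010000→0 (0)
 42  0101111000100000→0 (0)
 43  1011110001000000→1 (0)
 44  0111100010000000→0 (0)
 45  1111000100000000→1 (1)
 46  1110001000000001→1 (0)
 47  1100010000000010→1 (0)
 48  1000100000000100→1 (1)
 49  0001000000001001→0 (1)
 50  0010000000010011→0 (1)
 51  0100000000100111→0 (0)
 52  1000000001001110→1 (1)
 53  0000000010011101→0 (0)
 54  0000000100111010→0 (0)
 55  0000001001110100→0 (0)
 56  0000010011101000→0 (1)
 57  0000100111010001→0 (0)
 58  0001001110100010→0 (1)
 59  0010011101000101→0 (0)
 60  0100111010001010→0 (1)
 61  1001110100010101→1 (1)
 62  0011101000101011→0 (0)
 63  0111010001010110→0 (1)
 64  1110100010101101→1 (0)
 65  1101000101011010→1 (0)
 66  1010001010110100→1 (0)
 67  0100010101101000→0 (1)
 68  1000101011010001→1 (1)
 69  0001010110100011→0 (0)
 70  0010101101000110→0 (1)
 71  0101011010001101→0 (0)
 72  1010110100011010→1 (1)
 73  0101101000110101→0 (1)
 74  1011010001101011→1 (0)
 75  0110100011010110→0 (1)
 76  1101000110101101→1 (0)

10000100001101100011001110011001000100100001011110001000000001001110100010101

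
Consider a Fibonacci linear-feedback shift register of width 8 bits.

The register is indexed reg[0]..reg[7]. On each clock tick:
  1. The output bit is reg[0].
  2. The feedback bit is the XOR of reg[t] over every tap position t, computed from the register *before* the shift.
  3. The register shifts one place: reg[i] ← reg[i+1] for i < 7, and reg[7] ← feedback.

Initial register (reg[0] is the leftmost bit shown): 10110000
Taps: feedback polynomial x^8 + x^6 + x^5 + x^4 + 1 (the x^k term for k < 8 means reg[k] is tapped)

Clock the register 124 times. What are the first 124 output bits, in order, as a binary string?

1011000010001011101011110110111110000110100110101101101010000010011101100100100110000001110100100011100010000000101100011110

k : reg_k → out_k, fb_k
0: 10110000 → 1, fb=1
1: 01100001 → 0, fb=0
2: 11000010 → 1, fb=0
3: 10000100 → 1, fb=0
4: 00001000 → 0, fb=1
5: 00010001 → 0, fb=0
6: 00100010 → 0, fb=1
7: 01000101 → 0, fb=1
8: 10001011 → 1, fb=1
9: 00010111 → 0, fb=0
10: 00101110 → 0, fb=1
11: 01011101 → 0, fb=0
12: 10111010 → 1, fb=1
13: 01110101 → 0, fb=1
14: 11101011 → 1, fb=1
15: 11010111 → 1, fb=1
16: 10101111 → 1, fb=0
17: 01011110 → 0, fb=1
18: 10111101 → 1, fb=1
19: 01111011 → 0, fb=0
20: 11110110 → 1, fb=1
21: 11101101 → 1, fb=1
22: 11011011 → 1, fb=1
23: 10110111 → 1, fb=1
24: 01101111 → 0, fb=1
25: 11011111 → 1, fb=0
26: 10111110 → 1, fb=0
27: 01111100 → 0, fb=0
28: 11111000 → 1, fb=0
29: 11110000 → 1, fb=1
30: 11100001 → 1, fb=1
31: 11000011 → 1, fb=0
32: 10000110 → 1, fb=1
33: 00001101 → 0, fb=0
34: 00011010 → 0, fb=0
35: 00110100 → 0, fb=1
36: 01101001 → 0, fb=1
37: 11010011 → 1, fb=0
38: 10100110 → 1, fb=1
39: 01001101 → 0, fb=0
40: 10011010 → 1, fb=1
41: 00110101 → 0, fb=1
42: 01101011 → 0, fb=0
43: 11010110 → 1, fb=1
44: 10101101 → 1, fb=1
45: 01011011 → 0, fb=0
46: 10110110 → 1, fb=1
47: 01101101 → 0, fb=0
48: 11011010 → 1, fb=1
49: 10110101 → 1, fb=0
50: 01101010 → 0, fb=0
51: 11010100 → 1, fb=0
52: 10101000 → 1, fb=0
53: 01010000 → 0, fb=0
54: 10100000 → 1, fb=1
55: 01000001 → 0, fb=0
56: 10000010 → 1, fb=0
57: 00000100 → 0, fb=1
58: 00001001 → 0, fb=1
59: 00010011 → 0, fb=1
60: 00100111 → 0, fb=0
61: 01001110 → 0, fb=1
62: 10011101 → 1, fb=1
63: 00111011 → 0, fb=0
64: 01110110 → 0, fb=0
65: 11101100 → 1, fb=1
66: 11011001 → 1, fb=0
67: 10110010 → 1, fb=0
68: 01100100 → 0, fb=1
69: 11001001 → 1, fb=0
70: 10010010 → 1, fb=0
71: 00100100 → 0, fb=1
72: 01001001 → 0, fb=1
73: 10010011 → 1, fb=0
74: 00100110 → 0, fb=0
75: 01001100 → 0, fb=0
76: 10011000 → 1, fb=0
77: 00110000 → 0, fb=0
78: 01100000 → 0, fb=0
79: 11000000 → 1, fb=1
80: 10000001 → 1, fb=1
81: 00000011 → 0, fb=1
82: 00000111 → 0, fb=0
83: 00001110 → 0, fb=1
84: 00011101 → 0, fb=0
85: 00111010 → 0, fb=0
86: 01110100 → 0, fb=1
87: 11101001 → 1, fb=0
88: 11010010 → 1, fb=0
89: 10100100 → 1, fb=0
90: 01001000 → 0, fb=1
91: 10010001 → 1, fb=1
92: 00100011 → 0, fb=1
93: 01000111 → 0, fb=0
94: 10001110 → 1, fb=0
95: 00011100 → 0, fb=0
96: 00111000 → 0, fb=1
97: 01110001 → 0, fb=0
98: 11100010 → 1, fb=0
99: 11000100 → 1, fb=0
100: 10001000 → 1, fb=0
101: 00010000 → 0, fb=0
102: 00100000 → 0, fb=0
103: 01000000 → 0, fb=0
104: 10000000 → 1, fb=1
105: 00000001 → 0, fb=0
106: 00000010 → 0, fb=1
107: 00000101 → 0, fb=1
108: 00001011 → 0, fb=0
109: 00010110 → 0, fb=0
110: 00101100 → 0, fb=0
111: 01011000 → 0, fb=1
112: 10110001 → 1, fb=1
113: 01100011 → 0, fb=1
114: 11000111 → 1, fb=1
115: 10001111 → 1, fb=0
116: 00011110 → 0, fb=1
117: 00111101 → 0, fb=0
118: 01111010 → 0, fb=0
119: 11110100 → 1, fb=0
120: 11101000 → 1, fb=0
121: 11010000 → 1, fb=1
122: 10100001 → 1, fb=1
123: 01000011 → 0, fb=1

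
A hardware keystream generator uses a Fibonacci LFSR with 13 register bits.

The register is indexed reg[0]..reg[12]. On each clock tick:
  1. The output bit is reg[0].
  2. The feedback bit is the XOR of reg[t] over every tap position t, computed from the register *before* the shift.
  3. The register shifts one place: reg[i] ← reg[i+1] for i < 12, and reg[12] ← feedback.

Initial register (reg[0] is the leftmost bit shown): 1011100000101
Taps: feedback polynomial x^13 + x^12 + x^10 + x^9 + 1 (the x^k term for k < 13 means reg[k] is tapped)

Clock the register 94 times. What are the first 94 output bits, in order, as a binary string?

tick  register→output (feedback)
  0  1011100000101→1 (1)
  1  0111000001011→0 (0)
  2  1110000010110→1 (0)
  3  1100000101100→1 (1)
  4  1000001011001→1 (1)
  5  0000010110011→0 (1)
  6  0000101100111→0 (0)
  7  0001011001110→0 (0)
  8  0010110011100→0 (0)
  9  0101100111000→0 (1)
 10  1011001110001→1 (0)
 11  0110011100010→0 (0)
 12  1100111000100→1 (0)
 13  1001110001000→1 (0)
 14  0011100010000→0 (0)
 15  0111000100000→0 (0)
 16  1110001000000→1 (1)
 17  1100010000001→1 (0)
 18  1000100000010→1 (1)
 19  0001000000101→0 (0)
 20  0010000001010→0 (1)
 21  0100000010101→0 (0)
 22  1000000101010→1 (0)
 23  0000001010100→0 (1)
 24  0000010101001→0 (0)
 25  0000101010010→0 (0)
 26  0001010100100→0 (1)
 27  0010101001001→0 (0)
 28  0101010010010→0 (0)
 29  1010100100100→1 (0)
 30  0101001001000→0 (1)
 31  1010010010001→1 (0)
 32  0100100100010→0 (0)
 33  1001001000100→1 (0)
 34  0010010001000→0 (1)
 35  0100100010001→0 (1)
 36  1001000100011→1 (0)
 37  0010001000110→0 (1)
 38  0100010001101→0 (1)
 39  1000100011011→1 (1)
 40  0001000110111→0 (0)
 41  0010001101110→0 (0)
 42  0100011011100→0 (0)
 43  1000110111000→1 (0)
 44  0001101110000→0 (0)
 45  0011011100000→0 (0)
 46  0110111000000→0 (0)
 47  1101110000000→1 (1)
 48  1011100000001→1 (0)
 49  0111000000010→0 (0)
 50  1110000000100→1 (0)
 51  1100000001000→1 (0)
 52  1000000010000→1 (1)
 53  0000000100001→0 (1)
 54  0000001000011→0 (1)
 55  0000010000111→0 (0)
 56  0000100001110→0 (0)
 57  0001000011100→0 (0)
 58  0010000111000→0 (1)
 59  0100001110001→0 (1)
 60  1000011100011→1 (0)
 61  0000111000110→0 (1)
 62  0001110001101→0 (1)
 63  0011100011011→0 (0)
 64  0111000110110→0 (1)
 65  1110001101101→1 (0)
 66  1100011011010→1 (0)
 67  1000110110100→1 (0)
 68  0001101101000→0 (1)
 69  0011011010001→0 (1)
 70  0110110100011→0 (1)
 71  1101101000111→1 (1)
 72  1011010001111→1 (0)
 73  0110100011110→0 (0)
 74  1101000111100→1 (1)
 75  1010001111001→1 (1)
 76  0100011110011→0 (1)
 77  1000111100111→1 (1)
 78  0001111001111→0 (1)
 79  0011110011111→0 (1)
 80  0111100111111→0 (1)
 81  1111001111111→1 (0)
 82  1110011111110→1 (1)
 83  1100111111101→1 (0)
 84  1001111111010→1 (0)
 85  0011111110100→0 (1)
 86  0111111101001→0 (0)
 87  1111111010010→1 (1)
 88  1111110100101→1 (1)
 89  1111101001011→1 (1)
 90  1111010010111→1 (1)
 91  1110100101111→1 (0)
 92  1101001011110→1 (1)
 93  1010010111101→1 (0)

1011100000101100111000100000010101001001000100011011100000001000011100011011010001111001111111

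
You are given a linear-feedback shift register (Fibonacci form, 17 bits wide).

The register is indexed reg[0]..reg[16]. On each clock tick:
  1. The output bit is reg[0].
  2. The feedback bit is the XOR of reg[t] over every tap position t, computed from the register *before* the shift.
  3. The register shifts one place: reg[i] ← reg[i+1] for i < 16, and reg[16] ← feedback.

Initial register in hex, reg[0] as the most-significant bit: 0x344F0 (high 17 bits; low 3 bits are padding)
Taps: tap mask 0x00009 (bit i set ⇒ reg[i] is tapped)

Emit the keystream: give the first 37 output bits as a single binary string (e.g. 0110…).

step | reg (before) | out | fb
   0 | 00110100010011110 | 0 | 1
   1 | 01101000100111101 | 0 | 0
   2 | 11010001001111010 | 1 | 0
   3 | 10100010011110100 | 1 | 1
   4 | 01000100111101001 | 0 | 0
   5 | 10001001111010010 | 1 | 1
   6 | 00010011110100101 | 0 | 1
   7 | 00100111101001011 | 0 | 0
   8 | 01001111010010110 | 0 | 0
   9 | 10011110100101100 | 1 | 0
  10 | 00111101001011000 | 0 | 1
  11 | 01111010010110001 | 0 | 1
  12 | 11110100101100011 | 1 | 0
  13 | 11101001011000110 | 1 | 1
  14 | 11010010110001101 | 1 | 0
  15 | 10100101100011010 | 1 | 1
  16 | 01001011000110101 | 0 | 0
  17 | 10010110001101010 | 1 | 0
  18 | 00101100011010100 | 0 | 0
  19 | 01011000110101000 | 0 | 1
  20 | 10110001101010001 | 1 | 0
  21 | 01100011010100010 | 0 | 0
  22 | 11000110101000100 | 1 | 1
  23 | 10001101010001001 | 1 | 1
  24 | 00011010100010011 | 0 | 1
  25 | 00110101000100111 | 0 | 1
  26 | 01101010001001111 | 0 | 0
  27 | 11010100010011110 | 1 | 0
  28 | 10101000100111100 | 1 | 1
  29 | 01010001001111001 | 0 | 1
  30 | 10100010011110011 | 1 | 1
  31 | 01000100111100111 | 0 | 0
  32 | 10001001111001110 | 1 | 1
  33 | 00010011110011101 | 0 | 1
  34 | 00100111100111011 | 0 | 0
  35 | 01001111001110110 | 0 | 0
  36 | 10011110011101100 | 1 | 0

0011010001001111010010110001101010001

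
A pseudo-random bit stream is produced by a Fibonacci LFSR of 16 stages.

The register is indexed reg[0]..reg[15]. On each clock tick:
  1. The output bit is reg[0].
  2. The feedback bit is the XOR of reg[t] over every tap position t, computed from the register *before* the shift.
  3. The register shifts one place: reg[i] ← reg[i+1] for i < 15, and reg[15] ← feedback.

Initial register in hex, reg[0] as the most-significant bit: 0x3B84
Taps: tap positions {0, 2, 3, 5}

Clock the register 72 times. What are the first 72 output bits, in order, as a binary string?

001110111000010001111001001110010111001100111001010000010011111001101011

tick  register→output (feedback)
  0  0011101110000100→0 (0)
  1  0111011100001000→0 (1)
  2  1110111000010001→1 (1)
  3  1101110000100011→1 (1)
  4  1011100001000111→1 (1)
  5  0111000010001111→0 (0)
  6  1110000100011110→1 (0)
  7  1100001000111100→1 (1)
  8  1000010001111001→1 (0)
  9  0000100011110010→0 (0)
 10  0001000111100100→0 (1)
 11  0010001111001001→0 (1)
 12  0100011110010011→0 (1)
 13  1000111100100111→1 (0)
 14  0001111001001110→0 (0)
 15  0011110010011100→0 (1)
 16  0111100100111001→0 (0)
 17  1111001001110010→1 (1)
 18  1110010011100101→1 (1)
 19  1100100111001011→1 (1)
 20  1001001110010111→1 (0)
 21  0010011100101110→0 (0)
 22  0100111001011100→0 (1)
 23  1001110010111001→1 (1)
 24  0011100101110011→0 (0)
 25  0111001011100110→0 (0)
 26  1110010111001100→1 (1)
 27  1100101110011001→1 (1)
 28  1001011100110011→1 (1)
 29  0010111001100111→0 (0)
 30  0101110011001110→0 (0)
 31  1011100110011100→1 (1)
 32  0111001100111001→0 (0)
 33  1110011001110010→1 (1)
 34  1100110011100101→1 (0)
 35  1001100111001010→1 (0)
 36  0011001110010100→0 (0)
 37  0110011100101000→0 (0)
 38  1100111001010000→1 (0)
 39  1001110010100000→1 (1)
 40  0011100101000001→0 (0)
 41  0111001010000010→0 (0)
 42  1110010100000100→1 (1)
 43  1100101000001001→1 (1)
 44  1001010000010011→1 (1)
 45  0010100000100111→0 (1)
 46  0101000001001111→0 (1)
 47  1010000010011111→1 (0)
 48  0100000100111110→0 (0)
 49  1000001001111100→1 (1)
 50  0000010011111001→0 (1)
 51  0000100111110011→0 (0)
 52  0001001111100110→0 (1)
 53  0010011111001101→0 (0)
 54  0100111110011010→0 (1)
 55  1001111100110101→1 (1)
 56  0011111001101011→0 (1)
 57  0111110011010111→0 (1)
 58  1111100110101111→1 (1)
 59  1111001101011111→1 (1)
 60  1110011010111111→1 (1)
 61  1100110101111111→1 (0)
 62  1001101011111110→1 (0)
 63  0011010111111100→0 (1)
 64  0110101111111001→0 (1)
 65  1101011111110011→1 (1)
 66  1010111111100111→1 (1)
 67  0101111111001111→0 (0)
 68  1011111110011110→1 (0)
 69  0111111100111100→0 (1)
 70  1111111001111001→1 (0)
 71  1111110011110010→1 (0)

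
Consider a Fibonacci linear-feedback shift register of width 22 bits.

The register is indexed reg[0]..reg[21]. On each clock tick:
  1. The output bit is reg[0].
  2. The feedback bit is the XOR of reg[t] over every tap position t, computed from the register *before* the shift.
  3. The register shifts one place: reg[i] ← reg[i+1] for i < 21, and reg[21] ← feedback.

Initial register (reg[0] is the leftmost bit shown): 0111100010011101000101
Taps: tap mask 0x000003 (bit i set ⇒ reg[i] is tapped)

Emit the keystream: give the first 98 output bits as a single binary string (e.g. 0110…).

01111000100111010001011000100110100111001110100110101110100101001110101111001110111101001111000101

tick  register→output (feedback)
  0  0111100010011101000101→0 (1)
  1  1111000100111010001011→1 (0)
  2  1110001001110100010110→1 (0)
  3  1100010011101000101100→1 (0)
  4  1000100111010001011000→1 (1)
  5  0001001110100010110001→0 (0)
  6  0010011101000101100010→0 (0)
  7  0100111010001011000100→0 (1)
  8  1001110100010110001001→1 (1)
  9  0011101000101100010011→0 (0)
 10  0111010001011000100110→0 (1)
 11  1110100010110001001101→1 (0)
 12  1101000101100010011010→1 (0)
 13  1010001011000100110100→1 (1)
 14  0100010110001001101001→0 (1)
 15  1000101100010011010011→1 (1)
 16  0001011000100110100111→0 (0)
 17  0010110001001101001110→0 (0)
 18  0101100010011010011100→0 (1)
 19  1011000100110100111001→1 (1)
 20  0110001001101001110011→0 (1)
 21  1100010011010011100111→1 (0)
 22  1000100110100111001110→1 (1)
 23  0001001101001110011101→0 (0)
 24  0010011010011100111010→0 (0)
 25  0100110100111001110100→0 (1)
 26  1001101001110011101001→1 (1)
 27  0011010011100111010011→0 (0)
 28  0110100111001110100110→0 (1)
 29  1101001110011101001101→1 (0)
 30  1010011100111010011010→1 (1)
 31  0100111001110100110101→0 (1)
 32  1001110011101001101011→1 (1)
 33  0011100111010011010111→0 (0)
 34  0111001110100110101110→0 (1)
 35  1110011101001101011101→1 (0)
 36  1100111010011010111010→1 (0)
 37  1001110100110101110100→1 (1)
 38  0011101001101011101001→0 (0)
 39  0111010011010111010010→0 (1)
 40  1110100110101110100101→1 (0)
 41  1101001101011101001010→1 (0)
 42  1010011010111010010100→1 (1)
 43  0100110101110100101001→0 (1)
 44  1001101011101001010011→1 (1)
 45  0011010111010010100111→0 (0)
 46  0110101110100101001110→0 (1)
 47  1101011101001010011101→1 (0)
 48  1010111010010100111010→1 (1)
 49  0101110100101001110101→0 (1)
 50  1011101001010011101011→1 (1)
 51  0111010010100111010111→0 (1)
 52  1110100101001110101111→1 (0)
 53  1101001010011101011110→1 (0)
 54  1010010100111010111100→1 (1)
 55  0100101001110101111001→0 (1)
 56  1001010011101011110011→1 (1)
 57  0010100111010111100111→0 (0)
 58  0101001110101111001110→0 (1)
 59  1010011101011110011101→1 (1)
 60  0100111010111100111011→0 (1)
 61  1001110101111001110111→1 (1)
 62  0011101011110011101111→0 (0)
 63  0111010111100111011110→0 (1)
 64  1110101111001110111101→1 (0)
 65  1101011110011101111010→1 (0)
 66  1010111100111011110100→1 (1)
 67  0101111001110111101001→0 (1)
 68  1011110011101111010011→1 (1)
 69  0111100111011110100111→0 (1)
 70  1111001110111101001111→1 (0)
 71  1110011101111010011110→1 (0)
 72  1100111011110100111100→1 (0)
 73  1001110111101001111000→1 (1)
 74  0011101111010011110001→0 (0)
 75  0111011110100111100010→0 (1)
 76  1110111101001111000101→1 (0)
 77  1101111010011110001010→1 (0)
 78  1011110100111100010100→1 (1)
 79  0111101001111000101001→0 (1)
 80  1111010011110001010011→1 (0)
 81  1110100111100010100110→1 (0)
 82  1101001111000101001100→1 (0)
 83  1010011110001010011000→1 (1)
 84  0100111100010100110001→0 (1)
 85  1001111000101001100011→1 (1)
 86  0011110001010011000111→0 (0)
 87  0111100010100110001110→0 (1)
 88  1111000101001100011101→1 (0)
 89  1110001010011000111010→1 (0)
 90  1100010100110001110100→1 (0)
 91  1000101001100011101000→1 (1)
 92  0001010011000111010001→0 (0)
 93  0010100110001110100010→0 (0)
 94  0101001100011101000100→0 (1)
 95  1010011000111010001001→1 (1)
 96  0100110001110100010011→0 (1)
 97  1001100011101000100111→1 (1)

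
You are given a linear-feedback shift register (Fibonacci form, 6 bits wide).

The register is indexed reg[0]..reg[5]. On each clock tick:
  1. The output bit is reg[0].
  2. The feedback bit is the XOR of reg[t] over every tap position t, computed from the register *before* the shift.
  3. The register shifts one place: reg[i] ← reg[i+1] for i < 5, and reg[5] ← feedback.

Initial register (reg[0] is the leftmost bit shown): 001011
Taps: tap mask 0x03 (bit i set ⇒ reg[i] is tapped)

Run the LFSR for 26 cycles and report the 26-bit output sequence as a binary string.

k : reg_k → out_k, fb_k
0: 001011 → 0, fb=0
1: 010110 → 0, fb=1
2: 101101 → 1, fb=1
3: 011011 → 0, fb=1
4: 110111 → 1, fb=0
5: 101110 → 1, fb=1
6: 011101 → 0, fb=1
7: 111011 → 1, fb=0
8: 110110 → 1, fb=0
9: 101100 → 1, fb=1
10: 011001 → 0, fb=1
11: 110011 → 1, fb=0
12: 100110 → 1, fb=1
13: 001101 → 0, fb=0
14: 011010 → 0, fb=1
15: 110101 → 1, fb=0
16: 101010 → 1, fb=1
17: 010101 → 0, fb=1
18: 101011 → 1, fb=1
19: 010111 → 0, fb=1
20: 101111 → 1, fb=1
21: 011111 → 0, fb=1
22: 111111 → 1, fb=0
23: 111110 → 1, fb=0
24: 111100 → 1, fb=0
25: 111000 → 1, fb=0

00101101110110011010101111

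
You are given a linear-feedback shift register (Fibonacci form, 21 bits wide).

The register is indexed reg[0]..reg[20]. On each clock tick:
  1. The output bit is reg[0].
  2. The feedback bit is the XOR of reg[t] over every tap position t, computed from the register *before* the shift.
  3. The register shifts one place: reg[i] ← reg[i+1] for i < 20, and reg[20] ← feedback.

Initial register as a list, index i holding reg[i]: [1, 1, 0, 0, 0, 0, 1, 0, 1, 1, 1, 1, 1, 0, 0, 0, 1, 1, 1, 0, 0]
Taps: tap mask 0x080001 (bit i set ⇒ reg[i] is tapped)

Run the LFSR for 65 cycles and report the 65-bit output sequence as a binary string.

11000010111110001110011111101100111110010110011011010011000010010

tick  register→output (feedback)
  0  110000101111100011100→1 (1)
  1  100001011111000111001→1 (1)
  2  000010111110001110011→0 (1)
  3  000101111100011100111→0 (1)
  4  001011111000111001111→0 (1)
  5  010111110001110011111→0 (1)
  6  101111100011100111111→1 (0)
  7  011111000111001111110→0 (1)
  8  111110001110011111101→1 (1)
  9  111100011100111111011→1 (0)
 10  111000111001111110110→1 (0)
 11  110001110011111101100→1 (1)
 12  100011100111111011001→1 (1)
 13  000111001111110110011→0 (1)
 14  001110011111101100111→0 (1)
 15  011100111111011001111→0 (1)
 16  111001111110110011111→1 (0)
 17  110011111101100111110→1 (0)
 18  100111111011001111100→1 (1)
 19  001111110110011111001→0 (0)
 20  011111101100111110010→0 (1)
 21  111111011001111100101→1 (1)
 22  111110110011111001011→1 (0)
 23  111101100111110010110→1 (0)
 24  111011001111100101100→1 (1)
 25  110110011111001011001→1 (1)
 26  101100111110010110011→1 (0)
 27  011001111100101100110→0 (1)
 28  110011111001011001101→1 (1)
 29  100111110010110011011→1 (0)
 30  001111100101100110110→0 (1)
 31  011111001011001101101→0 (0)
 32  111110010110011011010→1 (0)
 33  111100101100110110100→1 (1)
 34  111001011001101101001→1 (1)
 35  110010110011011010011→1 (0)
 36  100101100110110100110→1 (0)
 37  001011001101101001100→0 (0)
 38  010110011011010011000→0 (0)
 39  101100110110100110000→1 (1)
 40  011001101101001100001→0 (0)
 41  110011011010011000010→1 (0)
 42  100110110100110000100→1 (1)
 43  001101101001100001001→0 (0)
 44  011011010011000010010→0 (1)
 45  110110100110000100101→1 (1)
 46  101101001100001001011→1 (0)
 47  011010011000010010110→0 (1)
 48  110100110000100101101→1 (1)
 49  101001100001001011011→1 (0)
 50  010011000010010110110→0 (1)
 51  100110000100101101101→1 (1)
 52  001100001001011011011→0 (1)
 53  011000010010110110111→0 (1)
 54  110000100101101101111→1 (0)
 55  100001001011011011110→1 (0)
 56  000010010110110111100→0 (0)
 57  000100101101101111000→0 (0)
 58  001001011011011110000→0 (0)
 59  010010110110111100000→0 (0)
 60  100101101101111000000→1 (1)
 61  001011011011110000001→0 (0)
 62  010110110111100000010→0 (1)
 63  101101101111000000101→1 (1)
 64  011011011110000001011→0 (1)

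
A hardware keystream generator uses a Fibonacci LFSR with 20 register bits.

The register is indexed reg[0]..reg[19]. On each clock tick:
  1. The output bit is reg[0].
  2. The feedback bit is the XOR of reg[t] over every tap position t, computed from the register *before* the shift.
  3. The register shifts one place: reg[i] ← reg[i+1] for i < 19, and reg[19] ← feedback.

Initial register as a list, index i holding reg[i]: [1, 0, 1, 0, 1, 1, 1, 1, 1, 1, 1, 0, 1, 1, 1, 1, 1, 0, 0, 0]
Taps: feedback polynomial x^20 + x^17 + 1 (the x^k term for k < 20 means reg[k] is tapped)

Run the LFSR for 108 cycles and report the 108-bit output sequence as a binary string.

step | reg (before) | out | fb
   0 | 10101111111011111000 | 1 | 1
   1 | 01011111110111110001 | 0 | 0
   2 | 10111111101111100010 | 1 | 1
   3 | 01111111011111000101 | 0 | 1
   4 | 11111110111110001011 | 1 | 1
   5 | 11111101111100010111 | 1 | 0
   6 | 11111011111000101110 | 1 | 0
   7 | 11110111110001011100 | 1 | 0
   8 | 11101111100010111000 | 1 | 1
   9 | 11011111000101110001 | 1 | 1
  10 | 10111110001011100011 | 1 | 1
  11 | 01111100010111000111 | 0 | 1
  12 | 11111000101110001111 | 1 | 0
  13 | 11110001011100011110 | 1 | 0
  14 | 11100010111000111100 | 1 | 0
  15 | 11000101110001111000 | 1 | 1
  16 | 10001011100011110001 | 1 | 1
  17 | 00010111000111100011 | 0 | 0
  18 | 00101110001111000110 | 0 | 1
  19 | 01011100011110001101 | 0 | 1
  20 | 10111000111100011011 | 1 | 1
  21 | 01110001111000110111 | 0 | 1
  22 | 11100011110001101111 | 1 | 0
  23 | 11000111100011011110 | 1 | 0
  24 | 10001111000110111100 | 1 | 0
  25 | 00011110001101111000 | 0 | 0
  26 | 00111100011011110000 | 0 | 0
  27 | 01111000110111100000 | 0 | 0
  28 | 11110001101111000000 | 1 | 1
  29 | 11100011011110000001 | 1 | 1
  30 | 11000110111100000011 | 1 | 1
  31 | 10001101111000000111 | 1 | 0
  32 | 00011011110000001110 | 0 | 1
  33 | 00110111100000011101 | 0 | 1
  34 | 01101111000000111011 | 0 | 0
  35 | 11011110000001110110 | 1 | 0
  36 | 10111100000011101100 | 1 | 0
  37 | 01111000000111011000 | 0 | 0
  38 | 11110000001110110000 | 1 | 1
  39 | 11100000011101100001 | 1 | 1
  40 | 11000000111011000011 | 1 | 1
  41 | 10000001110110000111 | 1 | 0
  42 | 00000011101100001110 | 0 | 1
  43 | 00000111011000011101 | 0 | 1
  44 | 00001110110000111011 | 0 | 0
  45 | 00011101100001110110 | 0 | 1
  46 | 00111011000011101101 | 0 | 1
  47 | 01110110000111011011 | 0 | 0
  48 | 11101100001110110110 | 1 | 0
  49 | 11011000011101101100 | 1 | 0
  50 | 10110000111011011000 | 1 | 1
  51 | 01100001110110110001 | 0 | 0
  52 | 11000011101101100010 | 1 | 1
  53 | 10000111011011000101 | 1 | 0
  54 | 00001110110110001010 | 0 | 0
  55 | 00011101101100010100 | 0 | 1
  56 | 00111011011000101001 | 0 | 0
  57 | 01110110110001010010 | 0 | 0
  58 | 11101101100010100100 | 1 | 0
  59 | 11011011000101001000 | 1 | 1
  60 | 10110110001010010001 | 1 | 1
  61 | 01101100010100100011 | 0 | 0
  62 | 11011000101001000110 | 1 | 0
  63 | 10110001010010001100 | 1 | 0
  64 | 01100010100100011000 | 0 | 0
  65 | 11000101001000110000 | 1 | 1
  66 | 10001010010001100001 | 1 | 1
  67 | 00010100100011000011 | 0 | 0
  68 | 00101001000110000110 | 0 | 1
  69 | 01010010001100001101 | 0 | 1
  70 | 10100100011000011011 | 1 | 1
  71 | 01001000110000110111 | 0 | 1
  72 | 10010001100001101111 | 1 | 0
  73 | 00100011000011011110 | 0 | 1
  74 | 01000110000110111101 | 0 | 1
  75 | 10001100001101111011 | 1 | 1
  76 | 00011000011011110111 | 0 | 1
  77 | 00110000110111101111 | 0 | 1
  78 | 01100001101111011111 | 0 | 1
  79 | 11000011011110111111 | 1 | 0
  80 | 10000110111101111110 | 1 | 0
  81 | 00001101111011111100 | 0 | 1
  82 | 00011011110111111001 | 0 | 0
  83 | 00110111101111110010 | 0 | 0
  84 | 01101111011111100100 | 0 | 1
  85 | 11011110111111001001 | 1 | 1
  86 | 10111101111110010011 | 1 | 1
  87 | 01111011111100100111 | 0 | 1
  88 | 11110111111001001111 | 1 | 0
  89 | 11101111110010011110 | 1 | 0
  90 | 11011111100100111100 | 1 | 0
  91 | 10111111001001111000 | 1 | 1
  92 | 01111110010011110001 | 0 | 0
  93 | 11111100100111100010 | 1 | 1
  94 | 11111001001111000101 | 1 | 0
  95 | 11110010011110001010 | 1 | 1
  96 | 11100100111100010101 | 1 | 0
  97 | 11001001111000101010 | 1 | 1
  98 | 10010011110001010101 | 1 | 0
  99 | 00100111100010101010 | 0 | 0
 100 | 01001111000101010100 | 0 | 1
 101 | 10011110001010101001 | 1 | 1
 102 | 00111100010101010011 | 0 | 0
 103 | 01111000101010100110 | 0 | 1
 104 | 11110001010101001101 | 1 | 0
 105 | 11100010101010011010 | 1 | 1
 106 | 11000101010100110101 | 1 | 0
 107 | 10001010101001101010 | 1 | 1

101011111110111110001011100011110001101111000000111011000011101101100010100100011000011011110111111001001111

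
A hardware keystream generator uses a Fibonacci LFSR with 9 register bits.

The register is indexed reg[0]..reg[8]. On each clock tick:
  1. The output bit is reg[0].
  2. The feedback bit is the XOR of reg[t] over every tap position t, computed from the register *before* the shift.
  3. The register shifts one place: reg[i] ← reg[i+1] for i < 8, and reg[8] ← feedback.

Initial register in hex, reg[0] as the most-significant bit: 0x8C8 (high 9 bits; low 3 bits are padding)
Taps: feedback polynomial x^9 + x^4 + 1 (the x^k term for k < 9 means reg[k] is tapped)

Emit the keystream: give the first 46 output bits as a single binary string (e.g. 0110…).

k : reg_k → out_k, fb_k
0: 100011001 → 1, fb=0
1: 000110010 → 0, fb=1
2: 001100101 → 0, fb=0
3: 011001010 → 0, fb=0
4: 110010100 → 1, fb=0
5: 100101000 → 1, fb=1
6: 001010001 → 0, fb=1
7: 010100011 → 0, fb=0
8: 101000110 → 1, fb=1
9: 010001101 → 0, fb=0
10: 100011010 → 1, fb=0
11: 000110100 → 0, fb=1
12: 001101001 → 0, fb=0
13: 011010010 → 0, fb=1
14: 110100101 → 1, fb=1
15: 101001011 → 1, fb=1
16: 010010111 → 0, fb=1
17: 100101111 → 1, fb=1
18: 001011111 → 0, fb=1
19: 010111111 → 0, fb=1
20: 101111111 → 1, fb=0
21: 011111110 → 0, fb=1
22: 111111101 → 1, fb=0
23: 111111010 → 1, fb=0
24: 111110100 → 1, fb=0
25: 111101000 → 1, fb=1
26: 111010001 → 1, fb=0
27: 110100010 → 1, fb=1
28: 101000101 → 1, fb=1
29: 010001011 → 0, fb=0
30: 100010110 → 1, fb=0
31: 000101100 → 0, fb=0
32: 001011000 → 0, fb=1
33: 010110001 → 0, fb=1
34: 101100011 → 1, fb=1
35: 011000111 → 0, fb=0
36: 110001110 → 1, fb=1
37: 100011101 → 1, fb=0
38: 000111010 → 0, fb=1
39: 001110101 → 0, fb=1
40: 011101011 → 0, fb=0
41: 111010110 → 1, fb=0
42: 110101100 → 1, fb=1
43: 101011001 → 1, fb=0
44: 010110010 → 0, fb=1
45: 101100101 → 1, fb=1

1000110010100011010010111111101000101100011101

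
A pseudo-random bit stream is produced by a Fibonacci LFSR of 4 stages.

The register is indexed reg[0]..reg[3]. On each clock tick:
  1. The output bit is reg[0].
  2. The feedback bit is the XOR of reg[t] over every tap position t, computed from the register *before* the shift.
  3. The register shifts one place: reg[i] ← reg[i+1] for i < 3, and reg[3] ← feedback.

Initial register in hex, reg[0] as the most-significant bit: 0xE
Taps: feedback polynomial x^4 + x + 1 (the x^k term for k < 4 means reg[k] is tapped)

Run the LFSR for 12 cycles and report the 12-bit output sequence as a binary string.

k : reg_k → out_k, fb_k
0: 1110 → 1, fb=0
1: 1100 → 1, fb=0
2: 1000 → 1, fb=1
3: 0001 → 0, fb=0
4: 0010 → 0, fb=0
5: 0100 → 0, fb=1
6: 1001 → 1, fb=1
7: 0011 → 0, fb=0
8: 0110 → 0, fb=1
9: 1101 → 1, fb=0
10: 1010 → 1, fb=1
11: 0101 → 0, fb=1

111000100110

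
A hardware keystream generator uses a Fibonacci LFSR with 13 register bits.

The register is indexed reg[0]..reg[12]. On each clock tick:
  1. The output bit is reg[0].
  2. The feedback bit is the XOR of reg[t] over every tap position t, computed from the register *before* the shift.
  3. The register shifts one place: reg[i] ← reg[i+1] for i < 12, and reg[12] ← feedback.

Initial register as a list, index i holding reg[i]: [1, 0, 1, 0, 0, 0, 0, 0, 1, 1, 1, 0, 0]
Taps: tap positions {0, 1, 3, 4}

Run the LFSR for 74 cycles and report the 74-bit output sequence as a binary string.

tick  register→output (feedback)
  0  1010000011100→1 (1)
  1  0100000111001→0 (1)
  2  1000001110011→1 (1)
  3  0000011100111→0 (0)
  4  0000111001110→0 (1)
  5  0001110011101→0 (0)
  6  0011100111010→0 (0)
  7  0111001110100→0 (0)
  8  1110011101000→1 (0)
  9  1100111010000→1 (1)
 10  1001110100001→1 (1)
 11  0011101000011→0 (0)
 12  0111010000110→0 (0)
 13  1110100001100→1 (1)
 14  1101000011001→1 (1)
 15  1010000110011→1 (1)
 16  0100001100111→0 (1)
 17  1000011001111→1 (1)
 18  0000110011111→0 (1)
 19  0001100111111→0 (0)
 20  0011001111110→0 (1)
 21  0110011111101→0 (1)
 22  1100111111011→1 (1)
 23  1001111110111→1 (1)
 24  0011111101111→0 (0)
 25  0111111011110→0 (1)
 26  1111110111101→1 (0)
 27  1111101111010→1 (0)
 28  1111011110100→1 (1)
 29  1110111101001→1 (1)
 30  1101111010011→1 (0)
 31  1011110100110→1 (1)
 32  0111101001101→0 (1)
 33  1111010011011→1 (1)
 34  1110100110111→1 (1)
 35  1101001101111→1 (1)
 36  1010011011111→1 (1)
 37  0100110111111→0 (0)
 38  1001101111110→1 (1)
 39  0011011111101→0 (1)
 40  0110111111011→0 (0)
 41  1101111110110→1 (0)
 42  1011111101100→1 (1)
 43  0111111011001→0 (1)
 44  1111110110011→1 (0)
 45  1111101100110→1 (0)
 46  1111011001100→1 (1)
 47  1110110011001→1 (1)
 48  1101100110011→1 (0)
 49  1011001100110→1 (0)
 50  0110011001100→0 (1)
 51  1100110011001→1 (1)
 52  1001100110011→1 (1)
 53  0011001100111→0 (1)
 54  0110011001111→0 (1)
 55  1100110011111→1 (1)
 56  1001100111111→1 (1)
 57  0011001111111→0 (1)
 58  0110011111111→0 (1)
 59  1100111111111→1 (1)
 60  1001111111111→1 (1)
 61  0011111111111→0 (0)
 62  0111111111110→0 (1)
 63  1111111111101→1 (0)
 64  1111111111010→1 (0)
 65  1111111110100→1 (0)
 66  1111111101000→1 (0)
 67  1111111010000→1 (0)
 68  1111110100000→1 (0)
 69  1111101000000→1 (0)
 70  1111010000000→1 (1)
 71  1110100000001→1 (1)
 72  1101000000011→1 (1)
 73  1010000000111→1 (1)

10100000111001110100001100111111011110100110111111011001100110011111111111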